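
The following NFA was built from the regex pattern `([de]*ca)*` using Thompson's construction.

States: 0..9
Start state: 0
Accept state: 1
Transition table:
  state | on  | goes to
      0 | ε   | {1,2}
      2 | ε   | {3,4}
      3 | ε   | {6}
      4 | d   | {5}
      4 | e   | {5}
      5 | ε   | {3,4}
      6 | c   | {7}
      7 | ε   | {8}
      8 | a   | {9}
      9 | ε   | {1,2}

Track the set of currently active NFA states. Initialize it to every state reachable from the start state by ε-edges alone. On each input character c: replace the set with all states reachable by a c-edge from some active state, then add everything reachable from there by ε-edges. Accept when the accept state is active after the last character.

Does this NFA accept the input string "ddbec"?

Answer: REJECT

Derivation:
S₀ = ε-closure({0}) = {0,1,2,3,4,6}
'd' @ 1: {3,4,5,6}
'd' @ 2: {3,4,5,6}
'b' @ 3: {}  — dead — no transitions
rest 'ec' ignored (set empty)
final: {}; accept 1 not in set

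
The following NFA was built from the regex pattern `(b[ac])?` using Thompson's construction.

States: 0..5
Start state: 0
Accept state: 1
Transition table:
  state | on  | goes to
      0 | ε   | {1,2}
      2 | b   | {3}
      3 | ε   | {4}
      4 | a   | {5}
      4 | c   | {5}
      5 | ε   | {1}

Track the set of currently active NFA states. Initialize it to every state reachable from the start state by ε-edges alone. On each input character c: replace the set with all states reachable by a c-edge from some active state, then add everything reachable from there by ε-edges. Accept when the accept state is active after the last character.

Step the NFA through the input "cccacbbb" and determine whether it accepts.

S₀ = ε-closure({0}) = {0,1,2}
'c' @ 1: {}  — dead — no transitions
rest 'ccacbbb' ignored (set empty)
end set {} — state 1 not in

Answer: REJECT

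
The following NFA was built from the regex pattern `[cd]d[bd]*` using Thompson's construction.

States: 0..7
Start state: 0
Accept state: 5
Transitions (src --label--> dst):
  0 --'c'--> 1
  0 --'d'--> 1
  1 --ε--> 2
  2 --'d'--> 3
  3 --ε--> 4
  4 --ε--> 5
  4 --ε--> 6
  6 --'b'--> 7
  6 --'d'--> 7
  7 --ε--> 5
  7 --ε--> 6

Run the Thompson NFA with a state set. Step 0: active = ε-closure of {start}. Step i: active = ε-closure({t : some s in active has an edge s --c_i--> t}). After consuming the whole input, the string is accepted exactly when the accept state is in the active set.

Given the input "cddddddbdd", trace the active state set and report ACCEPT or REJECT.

Answer: ACCEPT

Derivation:
initial (ε-close {0}): {0}
'c' @ 1: {1,2}
'd' @ 2: {3,4,5,6}  [accepting]
'd' @ 3: {5,6,7}  [accepting]
'd' @ 4: {5,6,7}  [accepting]
'd' @ 5: {5,6,7}  [accepting]
'd' @ 6: {5,6,7}  [accepting]
'd' @ 7: {5,6,7}  [accepting]
'b' @ 8: {5,6,7}  [accepting]
'd' @ 9: {5,6,7}  [accepting]
'd' @ 10: {5,6,7}  [accepting]
after full input: {5,6,7}  (accept=5 in)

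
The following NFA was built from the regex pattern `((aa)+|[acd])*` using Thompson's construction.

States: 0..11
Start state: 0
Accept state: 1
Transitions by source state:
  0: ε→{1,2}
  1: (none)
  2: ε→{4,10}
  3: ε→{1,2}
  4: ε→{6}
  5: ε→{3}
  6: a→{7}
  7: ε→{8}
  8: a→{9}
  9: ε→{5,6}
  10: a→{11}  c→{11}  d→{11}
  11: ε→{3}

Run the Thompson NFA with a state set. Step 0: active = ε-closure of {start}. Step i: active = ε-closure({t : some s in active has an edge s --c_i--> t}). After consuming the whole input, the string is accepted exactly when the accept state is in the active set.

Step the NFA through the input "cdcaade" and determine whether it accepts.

Answer: REJECT

Trace:
start: ε-closure({0}) = {0,1,2,4,6,10}
'c' @ 1: {1,2,3,4,6,10,11}  (accept∈set)
'd' @ 2: {1,2,3,4,6,10,11}  (accept∈set)
'c' @ 3: {1,2,3,4,6,10,11}  (accept∈set)
'a' @ 4: {1,2,3,4,6,7,8,10,11}  (accept∈set)
'a' @ 5: {1,2,3,4,5,6,7,8,9,10,11}  (accept∈set)
'd' @ 6: {1,2,3,4,6,10,11}  (accept∈set)
'e' @ 7: {}  — state set empty
final: {}; accept 1 not in set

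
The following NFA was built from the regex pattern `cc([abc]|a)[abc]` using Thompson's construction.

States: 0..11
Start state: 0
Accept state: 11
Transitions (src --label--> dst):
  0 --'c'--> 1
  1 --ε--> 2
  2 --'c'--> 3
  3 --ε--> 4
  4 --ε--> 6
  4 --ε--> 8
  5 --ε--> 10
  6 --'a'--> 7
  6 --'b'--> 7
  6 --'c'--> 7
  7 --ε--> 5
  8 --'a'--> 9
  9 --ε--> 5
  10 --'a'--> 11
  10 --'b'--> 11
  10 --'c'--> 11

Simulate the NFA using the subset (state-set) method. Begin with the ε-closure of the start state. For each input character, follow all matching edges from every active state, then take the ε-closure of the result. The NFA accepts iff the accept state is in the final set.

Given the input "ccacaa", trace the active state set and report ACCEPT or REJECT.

S₀ = ε-closure({0}) = {0}
'c' @ 1: {1,2}
'c' @ 2: {3,4,6,8}
'a' @ 3: {5,7,9,10}
'c' @ 4: {11}  ✓accept
'a' @ 5: {}  — no active states
rest 'a' ignored (set empty)
after full input: {}  (accept=11 not in)

Answer: REJECT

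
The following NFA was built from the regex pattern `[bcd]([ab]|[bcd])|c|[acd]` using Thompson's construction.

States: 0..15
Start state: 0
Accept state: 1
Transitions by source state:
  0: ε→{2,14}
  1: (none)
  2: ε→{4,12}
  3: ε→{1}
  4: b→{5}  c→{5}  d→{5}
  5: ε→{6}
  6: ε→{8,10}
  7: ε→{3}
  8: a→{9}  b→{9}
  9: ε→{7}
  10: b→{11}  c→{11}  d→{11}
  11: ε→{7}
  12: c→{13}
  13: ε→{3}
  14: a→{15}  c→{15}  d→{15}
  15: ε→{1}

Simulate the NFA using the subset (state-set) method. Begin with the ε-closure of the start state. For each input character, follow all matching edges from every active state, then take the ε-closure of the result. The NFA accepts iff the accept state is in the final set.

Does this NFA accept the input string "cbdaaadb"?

start: ε-closure({0}) = {0,2,4,12,14}
'c' @ 1: {1,3,5,6,8,10,13,15}  (accept∈set)
'b' @ 2: {1,3,7,9,11}  (accept∈set)
'd' @ 3: {}  — dead — no transitions
rest 'aaadb' ignored (set empty)
final: {}; accept 1 not in set

Answer: REJECT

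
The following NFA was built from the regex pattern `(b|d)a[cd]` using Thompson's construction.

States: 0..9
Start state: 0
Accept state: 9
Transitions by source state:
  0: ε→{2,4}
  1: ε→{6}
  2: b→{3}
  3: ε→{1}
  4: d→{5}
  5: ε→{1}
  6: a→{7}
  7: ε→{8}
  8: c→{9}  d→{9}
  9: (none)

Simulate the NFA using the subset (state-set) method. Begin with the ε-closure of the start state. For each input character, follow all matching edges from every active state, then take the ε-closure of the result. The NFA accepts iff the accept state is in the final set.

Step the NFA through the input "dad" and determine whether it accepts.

initial (ε-close {0}): {0,2,4}
'd' @ 1: {1,5,6}
'a' @ 2: {7,8}
'd' @ 3: {9}  (accept∈set)
after full input: {9}  (accept=9 in)

Answer: ACCEPT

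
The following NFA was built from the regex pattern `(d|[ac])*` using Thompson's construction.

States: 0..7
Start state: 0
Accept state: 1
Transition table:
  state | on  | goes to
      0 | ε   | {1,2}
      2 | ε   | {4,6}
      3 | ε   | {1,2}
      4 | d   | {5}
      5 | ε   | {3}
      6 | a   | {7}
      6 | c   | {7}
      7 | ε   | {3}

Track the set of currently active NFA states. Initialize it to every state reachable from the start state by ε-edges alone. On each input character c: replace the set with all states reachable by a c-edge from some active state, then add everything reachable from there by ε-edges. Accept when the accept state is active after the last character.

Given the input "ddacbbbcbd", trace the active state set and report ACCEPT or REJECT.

Answer: REJECT

Steps:
initial (ε-close {0}): {0,1,2,4,6}
'd' @ 1: {1,2,3,4,5,6}  [accepting]
'd' @ 2: {1,2,3,4,5,6}  [accepting]
'a' @ 3: {1,2,3,4,6,7}  [accepting]
'c' @ 4: {1,2,3,4,6,7}  [accepting]
'b' @ 5: {}  — state set empty
rest 'bbcbd' ignored (set empty)
after full input: {}  (accept=1 not in)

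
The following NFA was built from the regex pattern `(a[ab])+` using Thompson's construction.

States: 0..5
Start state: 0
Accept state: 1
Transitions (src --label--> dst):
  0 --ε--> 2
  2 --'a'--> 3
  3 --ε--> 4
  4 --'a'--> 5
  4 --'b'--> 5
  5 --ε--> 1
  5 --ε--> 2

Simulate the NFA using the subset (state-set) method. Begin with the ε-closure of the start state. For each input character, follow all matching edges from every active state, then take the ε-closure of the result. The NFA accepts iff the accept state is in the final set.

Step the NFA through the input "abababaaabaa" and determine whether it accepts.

Answer: ACCEPT

Trace:
initial (ε-close {0}): {0,2}
'a' @ 1: {3,4}
'b' @ 2: {1,2,5}  ✓accept
'a' @ 3: {3,4}
'b' @ 4: {1,2,5}  ✓accept
'a' @ 5: {3,4}
'b' @ 6: {1,2,5}  ✓accept
'a' @ 7: {3,4}
'a' @ 8: {1,2,5}  ✓accept
'a' @ 9: {3,4}
'b' @ 10: {1,2,5}  ✓accept
'a' @ 11: {3,4}
'a' @ 12: {1,2,5}  ✓accept
end set {1,2,5} — state 1 in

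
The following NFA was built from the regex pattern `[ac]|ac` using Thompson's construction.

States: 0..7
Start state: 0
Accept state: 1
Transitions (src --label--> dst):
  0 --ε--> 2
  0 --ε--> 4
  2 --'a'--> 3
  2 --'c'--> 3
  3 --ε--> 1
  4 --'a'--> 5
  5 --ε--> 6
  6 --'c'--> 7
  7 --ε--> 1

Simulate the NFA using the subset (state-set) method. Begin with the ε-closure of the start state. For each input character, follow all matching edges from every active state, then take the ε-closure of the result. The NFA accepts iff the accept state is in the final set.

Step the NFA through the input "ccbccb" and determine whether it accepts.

Answer: REJECT

Steps:
initial (ε-close {0}): {0,2,4}
'c' @ 1: {1,3}  [accepting]
'c' @ 2: {}  — dead — no transitions
rest 'bccb' ignored (set empty)
end set {} — state 1 not in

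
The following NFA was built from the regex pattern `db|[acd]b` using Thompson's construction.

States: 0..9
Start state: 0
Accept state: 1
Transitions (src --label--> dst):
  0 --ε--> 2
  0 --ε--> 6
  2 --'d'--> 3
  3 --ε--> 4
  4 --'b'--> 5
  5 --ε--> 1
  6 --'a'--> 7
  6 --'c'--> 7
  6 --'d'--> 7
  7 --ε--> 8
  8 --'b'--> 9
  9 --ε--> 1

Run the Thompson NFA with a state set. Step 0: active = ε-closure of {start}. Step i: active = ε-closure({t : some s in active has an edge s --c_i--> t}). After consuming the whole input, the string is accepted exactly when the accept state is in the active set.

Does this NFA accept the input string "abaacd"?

S₀ = ε-closure({0}) = {0,2,6}
'a' @ 1: {7,8}
'b' @ 2: {1,9}  [accepting]
'a' @ 3: {}  — no active states
rest 'acd' ignored (set empty)
end set {} — state 1 not in

Answer: REJECT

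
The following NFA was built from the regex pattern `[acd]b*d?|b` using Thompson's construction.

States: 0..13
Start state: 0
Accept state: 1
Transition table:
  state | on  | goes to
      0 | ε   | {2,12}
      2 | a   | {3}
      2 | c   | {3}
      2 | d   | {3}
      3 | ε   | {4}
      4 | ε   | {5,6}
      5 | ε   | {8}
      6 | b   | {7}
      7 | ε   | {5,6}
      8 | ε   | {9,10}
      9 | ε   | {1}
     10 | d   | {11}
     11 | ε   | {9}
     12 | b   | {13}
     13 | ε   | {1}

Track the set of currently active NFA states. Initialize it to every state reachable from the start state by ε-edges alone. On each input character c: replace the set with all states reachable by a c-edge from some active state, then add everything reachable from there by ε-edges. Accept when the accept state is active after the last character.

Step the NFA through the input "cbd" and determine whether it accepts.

Answer: ACCEPT

Steps:
initial (ε-close {0}): {0,2,12}
'c' @ 1: {1,3,4,5,6,8,9,10}  ✓accept
'b' @ 2: {1,5,6,7,8,9,10}  ✓accept
'd' @ 3: {1,9,11}  ✓accept
final: {1,9,11}; accept 1 in set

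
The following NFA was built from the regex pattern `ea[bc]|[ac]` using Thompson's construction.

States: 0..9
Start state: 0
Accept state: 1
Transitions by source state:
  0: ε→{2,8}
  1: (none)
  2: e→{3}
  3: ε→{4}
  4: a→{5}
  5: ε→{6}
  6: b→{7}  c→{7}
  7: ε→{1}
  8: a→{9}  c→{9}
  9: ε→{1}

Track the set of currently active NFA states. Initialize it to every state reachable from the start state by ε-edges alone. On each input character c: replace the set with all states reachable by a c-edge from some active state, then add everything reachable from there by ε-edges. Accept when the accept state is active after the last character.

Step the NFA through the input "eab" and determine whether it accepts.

start: ε-closure({0}) = {0,2,8}
'e' @ 1: {3,4}
'a' @ 2: {5,6}
'b' @ 3: {1,7}  (accept∈set)
final: {1,7}; accept 1 in set

Answer: ACCEPT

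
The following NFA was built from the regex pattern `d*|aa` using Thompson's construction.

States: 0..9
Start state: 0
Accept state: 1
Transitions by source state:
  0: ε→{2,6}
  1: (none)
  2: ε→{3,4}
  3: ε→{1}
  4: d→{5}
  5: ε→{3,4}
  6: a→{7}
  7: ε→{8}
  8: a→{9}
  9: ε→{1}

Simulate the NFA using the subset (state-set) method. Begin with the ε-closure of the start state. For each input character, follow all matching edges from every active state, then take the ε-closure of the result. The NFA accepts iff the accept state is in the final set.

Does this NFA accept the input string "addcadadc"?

Answer: REJECT

Derivation:
S₀ = ε-closure({0}) = {0,1,2,3,4,6}
'a' @ 1: {7,8}
'd' @ 2: {}  — no active states
rest 'dcadadc' ignored (set empty)
end set {} — state 1 not in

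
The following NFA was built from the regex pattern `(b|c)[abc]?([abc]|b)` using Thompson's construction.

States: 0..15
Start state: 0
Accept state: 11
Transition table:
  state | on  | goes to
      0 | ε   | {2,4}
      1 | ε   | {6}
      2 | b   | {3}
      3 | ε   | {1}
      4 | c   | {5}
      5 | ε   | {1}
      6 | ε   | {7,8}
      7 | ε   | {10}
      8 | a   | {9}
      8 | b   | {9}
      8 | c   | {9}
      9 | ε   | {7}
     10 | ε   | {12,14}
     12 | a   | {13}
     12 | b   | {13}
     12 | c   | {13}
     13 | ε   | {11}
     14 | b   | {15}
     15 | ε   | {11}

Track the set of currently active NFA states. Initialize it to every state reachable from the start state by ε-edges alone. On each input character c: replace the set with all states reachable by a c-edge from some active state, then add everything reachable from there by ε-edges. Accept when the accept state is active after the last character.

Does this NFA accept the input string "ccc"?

S₀ = ε-closure({0}) = {0,2,4}
'c' @ 1: {1,5,6,7,8,10,12,14}
'c' @ 2: {7,9,10,11,12,13,14}  (accept∈set)
'c' @ 3: {11,13}  (accept∈set)
end set {11,13} — state 11 in

Answer: ACCEPT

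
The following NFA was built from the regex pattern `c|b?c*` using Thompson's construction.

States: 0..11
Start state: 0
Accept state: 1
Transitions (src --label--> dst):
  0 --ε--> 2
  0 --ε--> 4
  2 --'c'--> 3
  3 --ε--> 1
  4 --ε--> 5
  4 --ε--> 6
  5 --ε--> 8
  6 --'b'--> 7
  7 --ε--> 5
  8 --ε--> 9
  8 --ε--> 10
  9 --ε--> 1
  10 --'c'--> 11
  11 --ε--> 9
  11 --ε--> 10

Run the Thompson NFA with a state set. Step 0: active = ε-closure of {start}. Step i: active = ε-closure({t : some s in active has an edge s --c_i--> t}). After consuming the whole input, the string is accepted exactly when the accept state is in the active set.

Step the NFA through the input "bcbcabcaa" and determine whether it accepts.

Answer: REJECT

Trace:
initial (ε-close {0}): {0,1,2,4,5,6,8,9,10}
'b' @ 1: {1,5,7,8,9,10}  ✓accept
'c' @ 2: {1,9,10,11}  ✓accept
'b' @ 3: {}  — no active states
rest 'cabcaa' ignored (set empty)
end set {} — state 1 not in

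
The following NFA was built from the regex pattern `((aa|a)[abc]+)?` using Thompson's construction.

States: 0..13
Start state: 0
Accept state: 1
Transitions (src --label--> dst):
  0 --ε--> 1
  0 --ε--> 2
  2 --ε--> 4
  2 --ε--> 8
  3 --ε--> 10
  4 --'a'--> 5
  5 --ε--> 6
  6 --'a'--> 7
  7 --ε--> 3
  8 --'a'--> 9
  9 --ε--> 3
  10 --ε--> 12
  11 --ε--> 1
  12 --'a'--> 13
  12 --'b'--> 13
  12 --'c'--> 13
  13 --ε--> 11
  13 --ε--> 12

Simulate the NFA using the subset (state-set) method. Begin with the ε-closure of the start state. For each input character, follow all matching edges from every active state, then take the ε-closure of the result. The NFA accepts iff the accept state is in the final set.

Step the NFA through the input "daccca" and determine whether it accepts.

Answer: REJECT

Derivation:
start: ε-closure({0}) = {0,1,2,4,8}
'd' @ 1: {}  — no active states
rest 'accca' ignored (set empty)
final: {}; accept 1 not in set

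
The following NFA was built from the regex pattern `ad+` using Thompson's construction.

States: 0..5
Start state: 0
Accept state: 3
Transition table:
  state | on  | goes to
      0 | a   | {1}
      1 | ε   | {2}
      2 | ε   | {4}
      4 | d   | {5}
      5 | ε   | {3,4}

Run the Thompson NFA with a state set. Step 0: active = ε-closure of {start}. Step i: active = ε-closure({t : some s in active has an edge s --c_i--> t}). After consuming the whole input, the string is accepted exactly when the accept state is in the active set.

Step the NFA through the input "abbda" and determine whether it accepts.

start: ε-closure({0}) = {0}
'a' @ 1: {1,2,4}
'b' @ 2: {}  — no active states
rest 'bda' ignored (set empty)
end set {} — state 3 not in

Answer: REJECT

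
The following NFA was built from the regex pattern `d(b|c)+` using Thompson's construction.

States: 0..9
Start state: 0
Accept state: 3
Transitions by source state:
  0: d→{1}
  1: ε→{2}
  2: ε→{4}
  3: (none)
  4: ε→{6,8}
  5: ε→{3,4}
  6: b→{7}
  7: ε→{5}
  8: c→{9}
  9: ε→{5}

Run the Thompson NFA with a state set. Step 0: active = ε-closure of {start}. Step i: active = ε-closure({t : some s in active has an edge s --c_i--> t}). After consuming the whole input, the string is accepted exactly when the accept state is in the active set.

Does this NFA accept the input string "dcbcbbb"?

Answer: ACCEPT

Derivation:
start: ε-closure({0}) = {0}
'd' @ 1: {1,2,4,6,8}
'c' @ 2: {3,4,5,6,8,9}  ✓accept
'b' @ 3: {3,4,5,6,7,8}  ✓accept
'c' @ 4: {3,4,5,6,8,9}  ✓accept
'b' @ 5: {3,4,5,6,7,8}  ✓accept
'b' @ 6: {3,4,5,6,7,8}  ✓accept
'b' @ 7: {3,4,5,6,7,8}  ✓accept
end set {3,4,5,6,7,8} — state 3 in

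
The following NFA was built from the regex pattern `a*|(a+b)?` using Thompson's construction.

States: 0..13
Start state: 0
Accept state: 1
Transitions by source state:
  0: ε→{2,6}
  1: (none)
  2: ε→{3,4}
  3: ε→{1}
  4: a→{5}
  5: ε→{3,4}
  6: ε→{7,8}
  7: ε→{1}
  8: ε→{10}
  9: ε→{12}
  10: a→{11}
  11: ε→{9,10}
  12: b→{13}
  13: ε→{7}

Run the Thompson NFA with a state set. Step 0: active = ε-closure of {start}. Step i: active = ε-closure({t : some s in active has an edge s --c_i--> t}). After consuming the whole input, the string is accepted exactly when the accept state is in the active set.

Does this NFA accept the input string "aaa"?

Answer: ACCEPT

Derivation:
initial (ε-close {0}): {0,1,2,3,4,6,7,8,10}
'a' @ 1: {1,3,4,5,9,10,11,12}  [accepting]
'a' @ 2: {1,3,4,5,9,10,11,12}  [accepting]
'a' @ 3: {1,3,4,5,9,10,11,12}  [accepting]
end set {1,3,4,5,9,10,11,12} — state 1 in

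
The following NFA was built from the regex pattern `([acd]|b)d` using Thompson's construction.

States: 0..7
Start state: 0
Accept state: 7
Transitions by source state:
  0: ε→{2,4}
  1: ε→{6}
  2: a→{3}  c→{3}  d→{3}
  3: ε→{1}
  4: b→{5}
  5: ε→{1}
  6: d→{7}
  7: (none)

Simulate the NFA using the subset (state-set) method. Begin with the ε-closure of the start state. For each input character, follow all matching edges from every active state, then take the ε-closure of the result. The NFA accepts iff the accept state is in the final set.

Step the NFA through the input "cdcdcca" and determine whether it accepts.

initial (ε-close {0}): {0,2,4}
'c' @ 1: {1,3,6}
'd' @ 2: {7}  [accepting]
'c' @ 3: {}  — no active states
rest 'dcca' ignored (set empty)
end set {} — state 7 not in

Answer: REJECT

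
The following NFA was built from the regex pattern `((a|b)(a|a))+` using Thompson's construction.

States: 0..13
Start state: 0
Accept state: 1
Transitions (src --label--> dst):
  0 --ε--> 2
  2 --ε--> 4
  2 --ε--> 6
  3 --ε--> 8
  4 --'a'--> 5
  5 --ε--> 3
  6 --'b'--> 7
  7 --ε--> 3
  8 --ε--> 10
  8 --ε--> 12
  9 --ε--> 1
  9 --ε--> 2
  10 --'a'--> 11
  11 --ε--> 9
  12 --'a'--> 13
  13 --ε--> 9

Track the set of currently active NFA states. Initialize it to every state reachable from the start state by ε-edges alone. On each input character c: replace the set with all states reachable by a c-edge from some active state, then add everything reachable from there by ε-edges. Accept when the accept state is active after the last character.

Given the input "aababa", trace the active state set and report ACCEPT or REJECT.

initial (ε-close {0}): {0,2,4,6}
'a' @ 1: {3,5,8,10,12}
'a' @ 2: {1,2,4,6,9,11,13}  ✓accept
'b' @ 3: {3,7,8,10,12}
'a' @ 4: {1,2,4,6,9,11,13}  ✓accept
'b' @ 5: {3,7,8,10,12}
'a' @ 6: {1,2,4,6,9,11,13}  ✓accept
final: {1,2,4,6,9,11,13}; accept 1 in set

Answer: ACCEPT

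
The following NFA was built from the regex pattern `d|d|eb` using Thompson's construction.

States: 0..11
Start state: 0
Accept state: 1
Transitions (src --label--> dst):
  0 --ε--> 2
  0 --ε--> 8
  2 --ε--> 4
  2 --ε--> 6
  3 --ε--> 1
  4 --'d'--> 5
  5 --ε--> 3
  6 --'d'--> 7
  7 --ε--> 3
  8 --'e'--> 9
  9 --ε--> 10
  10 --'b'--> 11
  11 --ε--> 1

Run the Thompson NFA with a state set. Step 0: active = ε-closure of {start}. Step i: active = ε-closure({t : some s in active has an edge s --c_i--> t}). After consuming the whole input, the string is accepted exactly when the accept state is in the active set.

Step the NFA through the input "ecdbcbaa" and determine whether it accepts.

Answer: REJECT

Trace:
initial (ε-close {0}): {0,2,4,6,8}
'e' @ 1: {9,10}
'c' @ 2: {}  — dead — no transitions
rest 'dbcbaa' ignored (set empty)
end set {} — state 1 not in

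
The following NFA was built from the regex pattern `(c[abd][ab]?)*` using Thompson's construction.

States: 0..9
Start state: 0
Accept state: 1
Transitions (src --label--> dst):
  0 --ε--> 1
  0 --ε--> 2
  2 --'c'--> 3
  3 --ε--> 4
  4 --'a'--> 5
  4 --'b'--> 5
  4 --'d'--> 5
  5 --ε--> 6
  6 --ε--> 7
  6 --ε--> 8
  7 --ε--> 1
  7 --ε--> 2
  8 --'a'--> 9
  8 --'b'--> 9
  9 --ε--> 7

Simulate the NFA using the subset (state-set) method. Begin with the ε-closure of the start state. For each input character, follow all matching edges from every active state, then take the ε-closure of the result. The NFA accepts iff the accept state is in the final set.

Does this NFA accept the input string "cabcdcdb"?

initial (ε-close {0}): {0,1,2}
'c' @ 1: {3,4}
'a' @ 2: {1,2,5,6,7,8}  ✓accept
'b' @ 3: {1,2,7,9}  ✓accept
'c' @ 4: {3,4}
'd' @ 5: {1,2,5,6,7,8}  ✓accept
'c' @ 6: {3,4}
'd' @ 7: {1,2,5,6,7,8}  ✓accept
'b' @ 8: {1,2,7,9}  ✓accept
after full input: {1,2,7,9}  (accept=1 in)

Answer: ACCEPT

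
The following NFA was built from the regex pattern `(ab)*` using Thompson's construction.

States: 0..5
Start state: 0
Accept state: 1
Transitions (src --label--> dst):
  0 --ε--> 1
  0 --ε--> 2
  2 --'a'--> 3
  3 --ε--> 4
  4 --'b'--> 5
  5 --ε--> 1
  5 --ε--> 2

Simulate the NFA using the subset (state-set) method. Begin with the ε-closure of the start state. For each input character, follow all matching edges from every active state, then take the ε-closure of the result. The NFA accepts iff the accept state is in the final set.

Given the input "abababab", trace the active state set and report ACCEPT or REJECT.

initial (ε-close {0}): {0,1,2}
'a' @ 1: {3,4}
'b' @ 2: {1,2,5}  (accept∈set)
'a' @ 3: {3,4}
'b' @ 4: {1,2,5}  (accept∈set)
'a' @ 5: {3,4}
'b' @ 6: {1,2,5}  (accept∈set)
'a' @ 7: {3,4}
'b' @ 8: {1,2,5}  (accept∈set)
after full input: {1,2,5}  (accept=1 in)

Answer: ACCEPT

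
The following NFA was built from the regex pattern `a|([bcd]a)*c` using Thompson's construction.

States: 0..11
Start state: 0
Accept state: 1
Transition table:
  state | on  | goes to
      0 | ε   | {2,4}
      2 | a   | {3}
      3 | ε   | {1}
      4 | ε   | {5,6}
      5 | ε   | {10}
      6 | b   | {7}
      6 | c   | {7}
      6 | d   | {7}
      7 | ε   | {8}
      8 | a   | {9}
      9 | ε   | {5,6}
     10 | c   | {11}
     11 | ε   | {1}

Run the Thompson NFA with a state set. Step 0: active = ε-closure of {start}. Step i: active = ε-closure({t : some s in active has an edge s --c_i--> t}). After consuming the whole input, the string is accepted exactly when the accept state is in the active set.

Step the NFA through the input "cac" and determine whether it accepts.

start: ε-closure({0}) = {0,2,4,5,6,10}
'c' @ 1: {1,7,8,11}  ✓accept
'a' @ 2: {5,6,9,10}
'c' @ 3: {1,7,8,11}  ✓accept
end set {1,7,8,11} — state 1 in

Answer: ACCEPT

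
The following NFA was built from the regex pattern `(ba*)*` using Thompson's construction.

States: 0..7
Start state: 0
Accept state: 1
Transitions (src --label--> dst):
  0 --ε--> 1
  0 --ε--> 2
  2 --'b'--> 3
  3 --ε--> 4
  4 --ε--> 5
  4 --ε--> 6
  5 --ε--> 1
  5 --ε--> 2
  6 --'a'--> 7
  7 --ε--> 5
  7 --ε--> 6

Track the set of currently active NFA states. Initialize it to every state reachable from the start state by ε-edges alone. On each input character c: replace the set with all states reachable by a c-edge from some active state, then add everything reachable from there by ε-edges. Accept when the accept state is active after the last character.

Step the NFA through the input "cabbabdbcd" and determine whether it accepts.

initial (ε-close {0}): {0,1,2}
'c' @ 1: {}  — state set empty
rest 'abbabdbcd' ignored (set empty)
after full input: {}  (accept=1 not in)

Answer: REJECT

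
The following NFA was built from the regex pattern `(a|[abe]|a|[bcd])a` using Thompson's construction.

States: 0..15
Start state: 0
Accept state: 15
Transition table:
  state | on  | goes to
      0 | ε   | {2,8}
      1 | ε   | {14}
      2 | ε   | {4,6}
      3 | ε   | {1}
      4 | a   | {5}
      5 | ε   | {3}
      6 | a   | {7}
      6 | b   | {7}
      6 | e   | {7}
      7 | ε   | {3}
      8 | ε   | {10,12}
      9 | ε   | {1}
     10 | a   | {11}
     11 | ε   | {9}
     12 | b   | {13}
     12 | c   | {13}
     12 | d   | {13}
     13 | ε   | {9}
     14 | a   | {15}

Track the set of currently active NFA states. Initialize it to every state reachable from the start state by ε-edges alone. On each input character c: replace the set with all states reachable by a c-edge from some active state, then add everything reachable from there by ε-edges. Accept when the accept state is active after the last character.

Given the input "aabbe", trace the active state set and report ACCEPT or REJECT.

Answer: REJECT

Derivation:
start: ε-closure({0}) = {0,2,4,6,8,10,12}
'a' @ 1: {1,3,5,7,9,11,14}
'a' @ 2: {15}  [accepting]
'b' @ 3: {}  — no active states
rest 'be' ignored (set empty)
final: {}; accept 15 not in set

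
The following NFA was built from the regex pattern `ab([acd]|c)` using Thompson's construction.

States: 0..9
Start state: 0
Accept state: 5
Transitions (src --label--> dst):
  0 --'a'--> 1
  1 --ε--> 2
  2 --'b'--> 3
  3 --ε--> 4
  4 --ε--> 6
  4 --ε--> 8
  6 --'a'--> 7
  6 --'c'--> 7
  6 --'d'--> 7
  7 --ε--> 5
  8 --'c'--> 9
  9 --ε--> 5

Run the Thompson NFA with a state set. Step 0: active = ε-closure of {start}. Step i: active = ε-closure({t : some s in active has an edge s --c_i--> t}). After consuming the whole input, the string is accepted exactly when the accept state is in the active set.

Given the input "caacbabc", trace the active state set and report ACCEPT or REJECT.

initial (ε-close {0}): {0}
'c' @ 1: {}  — state set empty
rest 'aacbabc' ignored (set empty)
final: {}; accept 5 not in set

Answer: REJECT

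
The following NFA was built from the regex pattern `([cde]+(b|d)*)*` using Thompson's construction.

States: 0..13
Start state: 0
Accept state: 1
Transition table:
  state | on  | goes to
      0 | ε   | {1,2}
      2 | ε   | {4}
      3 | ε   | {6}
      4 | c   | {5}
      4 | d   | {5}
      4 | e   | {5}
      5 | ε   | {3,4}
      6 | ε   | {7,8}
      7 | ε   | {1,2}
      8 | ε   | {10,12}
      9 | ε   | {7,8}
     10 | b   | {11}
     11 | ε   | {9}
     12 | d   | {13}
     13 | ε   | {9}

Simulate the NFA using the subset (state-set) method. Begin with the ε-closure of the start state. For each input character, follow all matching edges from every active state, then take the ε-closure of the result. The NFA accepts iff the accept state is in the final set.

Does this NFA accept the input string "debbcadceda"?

S₀ = ε-closure({0}) = {0,1,2,4}
'd' @ 1: {1,2,3,4,5,6,7,8,10,12}  [accepting]
'e' @ 2: {1,2,3,4,5,6,7,8,10,12}  [accepting]
'b' @ 3: {1,2,4,7,8,9,10,11,12}  [accepting]
'b' @ 4: {1,2,4,7,8,9,10,11,12}  [accepting]
'c' @ 5: {1,2,3,4,5,6,7,8,10,12}  [accepting]
'a' @ 6: {}  — no active states
rest 'dceda' ignored (set empty)
final: {}; accept 1 not in set

Answer: REJECT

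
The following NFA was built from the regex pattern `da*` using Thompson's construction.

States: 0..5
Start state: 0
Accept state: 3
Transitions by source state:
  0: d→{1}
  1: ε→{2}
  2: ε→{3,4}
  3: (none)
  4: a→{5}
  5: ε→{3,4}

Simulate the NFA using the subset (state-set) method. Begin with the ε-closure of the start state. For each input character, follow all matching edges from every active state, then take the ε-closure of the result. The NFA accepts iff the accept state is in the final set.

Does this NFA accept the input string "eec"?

initial (ε-close {0}): {0}
'e' @ 1: {}  — no active states
rest 'ec' ignored (set empty)
after full input: {}  (accept=3 not in)

Answer: REJECT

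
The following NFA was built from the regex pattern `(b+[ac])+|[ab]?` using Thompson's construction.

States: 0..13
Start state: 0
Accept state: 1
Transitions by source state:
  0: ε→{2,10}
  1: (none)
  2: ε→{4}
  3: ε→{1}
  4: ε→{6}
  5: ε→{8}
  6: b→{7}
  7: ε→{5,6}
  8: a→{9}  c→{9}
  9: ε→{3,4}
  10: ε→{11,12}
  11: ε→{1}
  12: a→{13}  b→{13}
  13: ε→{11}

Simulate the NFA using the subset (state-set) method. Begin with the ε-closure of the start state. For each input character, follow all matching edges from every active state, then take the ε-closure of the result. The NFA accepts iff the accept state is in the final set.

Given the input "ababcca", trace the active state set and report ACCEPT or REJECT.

Answer: REJECT

Derivation:
initial (ε-close {0}): {0,1,2,4,6,10,11,12}
'a' @ 1: {1,11,13}  ✓accept
'b' @ 2: {}  — no active states
rest 'abcca' ignored (set empty)
end set {} — state 1 not in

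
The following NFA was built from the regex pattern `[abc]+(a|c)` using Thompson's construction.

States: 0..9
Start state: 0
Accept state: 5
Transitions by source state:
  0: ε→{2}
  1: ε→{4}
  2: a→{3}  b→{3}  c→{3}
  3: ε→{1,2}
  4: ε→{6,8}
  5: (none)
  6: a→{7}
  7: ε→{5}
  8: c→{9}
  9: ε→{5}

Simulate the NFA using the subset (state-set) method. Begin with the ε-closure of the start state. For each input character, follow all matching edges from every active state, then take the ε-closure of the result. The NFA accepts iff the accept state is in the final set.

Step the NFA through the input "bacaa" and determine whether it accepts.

S₀ = ε-closure({0}) = {0,2}
'b' @ 1: {1,2,3,4,6,8}
'a' @ 2: {1,2,3,4,5,6,7,8}  ✓accept
'c' @ 3: {1,2,3,4,5,6,8,9}  ✓accept
'a' @ 4: {1,2,3,4,5,6,7,8}  ✓accept
'a' @ 5: {1,2,3,4,5,6,7,8}  ✓accept
end set {1,2,3,4,5,6,7,8} — state 5 in

Answer: ACCEPT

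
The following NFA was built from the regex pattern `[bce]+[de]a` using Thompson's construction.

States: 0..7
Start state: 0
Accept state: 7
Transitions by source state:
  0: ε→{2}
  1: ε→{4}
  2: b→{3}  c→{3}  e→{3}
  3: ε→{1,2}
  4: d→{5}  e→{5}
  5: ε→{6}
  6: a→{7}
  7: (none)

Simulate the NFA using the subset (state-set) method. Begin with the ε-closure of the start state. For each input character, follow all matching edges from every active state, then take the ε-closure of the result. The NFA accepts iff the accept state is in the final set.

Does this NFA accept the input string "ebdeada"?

initial (ε-close {0}): {0,2}
'e' @ 1: {1,2,3,4}
'b' @ 2: {1,2,3,4}
'd' @ 3: {5,6}
'e' @ 4: {}  — no active states
rest 'ada' ignored (set empty)
final: {}; accept 7 not in set

Answer: REJECT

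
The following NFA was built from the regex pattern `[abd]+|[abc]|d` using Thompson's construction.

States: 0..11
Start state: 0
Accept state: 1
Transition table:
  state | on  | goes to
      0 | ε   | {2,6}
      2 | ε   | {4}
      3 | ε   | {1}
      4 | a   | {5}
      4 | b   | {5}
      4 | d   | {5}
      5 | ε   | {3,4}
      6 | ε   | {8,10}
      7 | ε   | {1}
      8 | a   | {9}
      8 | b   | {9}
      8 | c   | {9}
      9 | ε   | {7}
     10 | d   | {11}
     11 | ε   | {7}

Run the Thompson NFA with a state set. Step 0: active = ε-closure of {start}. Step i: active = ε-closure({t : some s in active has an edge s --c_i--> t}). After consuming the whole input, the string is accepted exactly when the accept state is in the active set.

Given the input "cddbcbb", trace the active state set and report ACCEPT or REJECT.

S₀ = ε-closure({0}) = {0,2,4,6,8,10}
'c' @ 1: {1,7,9}  ✓accept
'd' @ 2: {}  — dead — no transitions
rest 'dbcbb' ignored (set empty)
final: {}; accept 1 not in set

Answer: REJECT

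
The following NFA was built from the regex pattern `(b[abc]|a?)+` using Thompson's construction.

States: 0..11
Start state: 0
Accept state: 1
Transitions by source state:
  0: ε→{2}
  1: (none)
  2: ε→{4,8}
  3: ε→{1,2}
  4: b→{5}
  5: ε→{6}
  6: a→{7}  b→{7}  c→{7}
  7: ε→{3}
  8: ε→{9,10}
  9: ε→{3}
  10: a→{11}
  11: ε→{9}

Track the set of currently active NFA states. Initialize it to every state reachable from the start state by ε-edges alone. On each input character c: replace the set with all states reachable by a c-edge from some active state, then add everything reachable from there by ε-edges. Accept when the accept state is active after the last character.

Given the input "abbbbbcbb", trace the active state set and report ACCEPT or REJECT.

Answer: ACCEPT

Derivation:
start: ε-closure({0}) = {0,1,2,3,4,8,9,10}
'a' @ 1: {1,2,3,4,8,9,10,11}  (accept∈set)
'b' @ 2: {5,6}
'b' @ 3: {1,2,3,4,7,8,9,10}  (accept∈set)
'b' @ 4: {5,6}
'b' @ 5: {1,2,3,4,7,8,9,10}  (accept∈set)
'b' @ 6: {5,6}
'c' @ 7: {1,2,3,4,7,8,9,10}  (accept∈set)
'b' @ 8: {5,6}
'b' @ 9: {1,2,3,4,7,8,9,10}  (accept∈set)
final: {1,2,3,4,7,8,9,10}; accept 1 in set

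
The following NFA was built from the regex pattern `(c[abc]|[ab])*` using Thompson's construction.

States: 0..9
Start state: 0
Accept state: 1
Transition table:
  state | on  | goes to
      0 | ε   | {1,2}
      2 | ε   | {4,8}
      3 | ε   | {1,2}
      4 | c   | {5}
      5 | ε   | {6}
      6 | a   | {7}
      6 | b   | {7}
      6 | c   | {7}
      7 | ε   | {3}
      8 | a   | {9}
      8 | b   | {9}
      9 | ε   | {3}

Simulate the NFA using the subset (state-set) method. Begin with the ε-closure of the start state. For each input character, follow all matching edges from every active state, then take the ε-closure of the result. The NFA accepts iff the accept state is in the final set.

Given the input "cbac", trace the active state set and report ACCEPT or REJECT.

S₀ = ε-closure({0}) = {0,1,2,4,8}
'c' @ 1: {5,6}
'b' @ 2: {1,2,3,4,7,8}  [accepting]
'a' @ 3: {1,2,3,4,8,9}  [accepting]
'c' @ 4: {5,6}
final: {5,6}; accept 1 not in set

Answer: REJECT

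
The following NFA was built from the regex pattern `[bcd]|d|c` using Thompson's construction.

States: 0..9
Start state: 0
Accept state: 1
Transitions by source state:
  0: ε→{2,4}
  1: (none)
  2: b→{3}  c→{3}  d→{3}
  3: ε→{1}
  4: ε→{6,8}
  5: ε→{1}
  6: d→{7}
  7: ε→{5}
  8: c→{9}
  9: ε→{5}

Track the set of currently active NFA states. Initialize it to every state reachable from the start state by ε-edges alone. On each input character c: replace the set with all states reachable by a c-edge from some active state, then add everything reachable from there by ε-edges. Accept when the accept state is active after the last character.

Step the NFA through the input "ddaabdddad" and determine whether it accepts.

S₀ = ε-closure({0}) = {0,2,4,6,8}
'd' @ 1: {1,3,5,7}  ✓accept
'd' @ 2: {}  — state set empty
rest 'aabdddad' ignored (set empty)
end set {} — state 1 not in

Answer: REJECT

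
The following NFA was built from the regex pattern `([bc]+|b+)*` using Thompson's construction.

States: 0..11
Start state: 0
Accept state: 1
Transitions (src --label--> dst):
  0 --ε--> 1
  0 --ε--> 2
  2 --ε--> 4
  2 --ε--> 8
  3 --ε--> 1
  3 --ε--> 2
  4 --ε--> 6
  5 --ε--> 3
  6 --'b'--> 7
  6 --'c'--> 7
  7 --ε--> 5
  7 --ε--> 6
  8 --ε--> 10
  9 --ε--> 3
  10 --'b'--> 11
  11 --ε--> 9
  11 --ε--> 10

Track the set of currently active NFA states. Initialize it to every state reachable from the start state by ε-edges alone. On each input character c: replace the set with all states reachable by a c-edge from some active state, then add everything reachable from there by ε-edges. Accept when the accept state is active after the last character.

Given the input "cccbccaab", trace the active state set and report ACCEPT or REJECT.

start: ε-closure({0}) = {0,1,2,4,6,8,10}
'c' @ 1: {1,2,3,4,5,6,7,8,10}  ✓accept
'c' @ 2: {1,2,3,4,5,6,7,8,10}  ✓accept
'c' @ 3: {1,2,3,4,5,6,7,8,10}  ✓accept
'b' @ 4: {1,2,3,4,5,6,7,8,9,10,11}  ✓accept
'c' @ 5: {1,2,3,4,5,6,7,8,10}  ✓accept
'c' @ 6: {1,2,3,4,5,6,7,8,10}  ✓accept
'a' @ 7: {}  — state set empty
rest 'ab' ignored (set empty)
after full input: {}  (accept=1 not in)

Answer: REJECT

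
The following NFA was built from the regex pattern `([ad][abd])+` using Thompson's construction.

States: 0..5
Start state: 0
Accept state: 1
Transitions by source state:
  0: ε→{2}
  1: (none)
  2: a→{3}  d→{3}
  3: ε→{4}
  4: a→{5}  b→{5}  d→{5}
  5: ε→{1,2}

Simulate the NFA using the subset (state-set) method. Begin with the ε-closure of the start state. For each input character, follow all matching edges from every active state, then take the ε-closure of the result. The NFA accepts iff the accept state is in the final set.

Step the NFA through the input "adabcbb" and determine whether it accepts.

S₀ = ε-closure({0}) = {0,2}
'a' @ 1: {3,4}
'd' @ 2: {1,2,5}  [accepting]
'a' @ 3: {3,4}
'b' @ 4: {1,2,5}  [accepting]
'c' @ 5: {}  — state set empty
rest 'bb' ignored (set empty)
final: {}; accept 1 not in set

Answer: REJECT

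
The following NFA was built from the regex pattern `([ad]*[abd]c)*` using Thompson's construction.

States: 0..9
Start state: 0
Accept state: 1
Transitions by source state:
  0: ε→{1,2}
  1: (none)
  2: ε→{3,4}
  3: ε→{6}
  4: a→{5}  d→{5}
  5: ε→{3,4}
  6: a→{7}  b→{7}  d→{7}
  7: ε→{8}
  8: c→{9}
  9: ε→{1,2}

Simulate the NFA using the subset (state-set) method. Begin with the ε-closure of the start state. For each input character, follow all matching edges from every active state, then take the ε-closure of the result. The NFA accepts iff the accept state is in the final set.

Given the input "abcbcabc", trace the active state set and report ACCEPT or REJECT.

Answer: ACCEPT

Steps:
S₀ = ε-closure({0}) = {0,1,2,3,4,6}
'a' @ 1: {3,4,5,6,7,8}
'b' @ 2: {7,8}
'c' @ 3: {1,2,3,4,6,9}  (accept∈set)
'b' @ 4: {7,8}
'c' @ 5: {1,2,3,4,6,9}  (accept∈set)
'a' @ 6: {3,4,5,6,7,8}
'b' @ 7: {7,8}
'c' @ 8: {1,2,3,4,6,9}  (accept∈set)
end set {1,2,3,4,6,9} — state 1 in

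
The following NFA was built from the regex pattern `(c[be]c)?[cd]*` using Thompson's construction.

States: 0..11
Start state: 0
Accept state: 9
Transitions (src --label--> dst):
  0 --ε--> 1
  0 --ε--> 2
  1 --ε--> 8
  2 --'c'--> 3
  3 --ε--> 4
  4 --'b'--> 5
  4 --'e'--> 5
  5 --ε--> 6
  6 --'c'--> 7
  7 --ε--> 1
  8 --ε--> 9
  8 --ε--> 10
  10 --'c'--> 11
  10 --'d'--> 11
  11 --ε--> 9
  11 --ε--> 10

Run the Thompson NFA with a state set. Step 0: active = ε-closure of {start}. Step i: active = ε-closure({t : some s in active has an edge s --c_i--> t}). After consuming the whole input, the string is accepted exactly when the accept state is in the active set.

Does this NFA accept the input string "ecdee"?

Answer: REJECT

Derivation:
initial (ε-close {0}): {0,1,2,8,9,10}
'e' @ 1: {}  — state set empty
rest 'cdee' ignored (set empty)
end set {} — state 9 not in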